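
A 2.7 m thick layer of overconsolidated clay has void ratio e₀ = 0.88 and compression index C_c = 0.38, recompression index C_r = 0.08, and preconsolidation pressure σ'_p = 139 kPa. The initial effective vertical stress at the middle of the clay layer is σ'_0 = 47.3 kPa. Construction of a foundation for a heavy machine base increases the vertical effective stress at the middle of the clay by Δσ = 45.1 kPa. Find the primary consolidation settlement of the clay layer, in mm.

Final effective stress: σ'_f = 47.3 + 45.1 = 92.4 kPa.
σ'_f = 92.4 ≤ σ'_p = 139 kPa, so the clay remains overconsolidated and only the recompression index applies:
S_c = C_r·H/(1+e₀)·log₁₀(σ'_f/σ'_0) = 0.08×2.7/1.88×log₁₀(92.4/47.3)
    = 0.1149 × 0.29081 = 0.03341 m

S_c ≈ 33.4 mm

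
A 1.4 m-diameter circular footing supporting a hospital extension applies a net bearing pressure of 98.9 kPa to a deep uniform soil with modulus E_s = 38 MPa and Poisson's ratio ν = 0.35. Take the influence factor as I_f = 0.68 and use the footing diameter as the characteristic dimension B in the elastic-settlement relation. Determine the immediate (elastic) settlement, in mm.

S_e ≈ 2.17 mm

Immediate (elastic) settlement: S_e = q·B·(1−ν²)/E_s · I_f.
E_s = 38 MPa = 38000 kPa.
S_e = 98.9 × 1.4 × (1 − 0.35²) / 38000 × 0.68
    = 98.9 × 1.4 × 0.8775 / 38000 × 0.68
    = 0.002174 m = 2.174 mm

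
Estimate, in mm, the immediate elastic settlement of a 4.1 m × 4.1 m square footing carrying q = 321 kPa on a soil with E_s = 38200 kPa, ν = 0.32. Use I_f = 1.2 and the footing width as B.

S_e ≈ 37.1 mm

Immediate (elastic) settlement: S_e = q·B·(1−ν²)/E_s · I_f.
S_e = 321 × 4.1 × (1 − 0.32²) / 38200 × 1.2
    = 321 × 4.1 × 0.8976 / 38200 × 1.2
    = 0.03711 m = 37.11 mm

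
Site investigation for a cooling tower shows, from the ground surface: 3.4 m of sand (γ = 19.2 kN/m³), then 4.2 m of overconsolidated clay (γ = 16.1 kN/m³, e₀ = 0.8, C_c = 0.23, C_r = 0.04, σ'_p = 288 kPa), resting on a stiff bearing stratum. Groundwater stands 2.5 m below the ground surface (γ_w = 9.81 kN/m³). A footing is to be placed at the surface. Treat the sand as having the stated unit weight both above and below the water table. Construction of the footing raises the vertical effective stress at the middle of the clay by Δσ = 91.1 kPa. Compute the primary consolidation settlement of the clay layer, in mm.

Mid-depth of clay below the ground surface: z = 3.4 + 4.2/2 = 5.5 m.
Total vertical stress at mid-clay: σ_v = 19.2×3.4 + 16.1×2.1 = 99.09 kPa.
Pore pressure: u = 9.81×(5.5 − 2.5) = 29.43 kPa.
Initial effective stress: σ'_0 = σ_v − u = 99.09 − 29.43 = 69.66 kPa.
Final effective stress: σ'_f = 69.66 + 91.1 = 160.76 kPa.
σ'_f = 160.76 ≤ σ'_p = 288 kPa, so the clay remains overconsolidated and only the recompression index applies:
S_c = C_r·H/(1+e₀)·log₁₀(σ'_f/σ'_0) = 0.04×4.2/1.8×log₁₀(160.76/69.66)
    = 0.093332 × 0.36319 = 0.0339 m

S_c ≈ 33.9 mm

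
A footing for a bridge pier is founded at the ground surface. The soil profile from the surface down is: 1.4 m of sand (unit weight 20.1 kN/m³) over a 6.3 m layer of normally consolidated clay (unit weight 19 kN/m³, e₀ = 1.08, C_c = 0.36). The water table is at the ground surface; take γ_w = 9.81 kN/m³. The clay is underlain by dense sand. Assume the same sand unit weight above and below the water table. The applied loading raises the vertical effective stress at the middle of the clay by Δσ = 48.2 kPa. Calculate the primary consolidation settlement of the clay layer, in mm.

Mid-depth of clay below the ground surface: z = 1.4 + 6.3/2 = 4.55 m.
Total vertical stress at mid-clay: σ_v = 20.1×1.4 + 19×3.15 = 87.99 kPa.
Pore pressure: u = 9.81×(4.55 − 0) = 44.636 kPa.
Initial effective stress: σ'_0 = σ_v − u = 87.99 − 44.636 = 43.354 kPa.
Final effective stress: σ'_f = σ'_0 + Δσ = 43.354 + 48.2 = 91.554 kPa.
Normally consolidated clay, so the full stress increment lies on the virgin compression line:
S_c = C_c·H/(1+e₀)·log₁₀(σ'_f/σ'_0) = 0.36×6.3/(1+1.08)×log₁₀(91.554/43.354)
    = 1.0904 × 0.32465 = 0.354 m

S_c ≈ 354 mm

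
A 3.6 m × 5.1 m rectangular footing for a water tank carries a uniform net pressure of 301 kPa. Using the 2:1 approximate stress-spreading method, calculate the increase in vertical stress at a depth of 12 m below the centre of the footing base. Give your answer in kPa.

Δσ_z ≈ 20.7 kPa

By the 2:1 method the load spreads at 1 horizontal : 2 vertical, so at depth z the loaded area has grown by z in each plan dimension:
Δσ = qBL/((B+z)(L+z)) = 301×3.6×5.1/((3.6+12)(5.1+12)) = 20.717 kPa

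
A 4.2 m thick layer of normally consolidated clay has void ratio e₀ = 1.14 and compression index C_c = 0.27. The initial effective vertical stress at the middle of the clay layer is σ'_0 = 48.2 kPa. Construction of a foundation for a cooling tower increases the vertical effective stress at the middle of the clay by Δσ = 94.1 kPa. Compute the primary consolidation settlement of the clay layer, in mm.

S_c ≈ 249 mm

Final effective stress: σ'_f = σ'_0 + Δσ = 48.2 + 94.1 = 142.3 kPa.
Normally consolidated clay, so the full stress increment lies on the virgin compression line:
S_c = C_c·H/(1+e₀)·log₁₀(σ'_f/σ'_0) = 0.27×4.2/(1+1.14)×log₁₀(142.3/48.2)
    = 0.52991 × 0.47016 = 0.2491 m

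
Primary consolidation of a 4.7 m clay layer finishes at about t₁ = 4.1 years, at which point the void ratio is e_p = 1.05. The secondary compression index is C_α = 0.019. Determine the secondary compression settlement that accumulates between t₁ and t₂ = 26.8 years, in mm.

Secondary compression: S_s = C_α·H/(1+e_p)·log₁₀(t₂/t₁)
S_s = 0.019×4.7/(1+1.05)×log₁₀(26.8/4.1)
    = 0.04356 × 0.8154 = 0.03552 m

S_s ≈ 35.5 mm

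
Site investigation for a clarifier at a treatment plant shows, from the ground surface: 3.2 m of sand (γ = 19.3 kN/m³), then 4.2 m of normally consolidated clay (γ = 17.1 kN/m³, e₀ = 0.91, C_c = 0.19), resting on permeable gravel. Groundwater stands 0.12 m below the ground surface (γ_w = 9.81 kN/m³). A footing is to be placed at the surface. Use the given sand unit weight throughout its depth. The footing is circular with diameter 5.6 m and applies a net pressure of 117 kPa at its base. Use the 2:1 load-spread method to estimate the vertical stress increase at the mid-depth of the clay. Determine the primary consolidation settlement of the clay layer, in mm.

Mid-depth of clay below the ground surface: z = 3.2 + 4.2/2 = 5.3 m.
Total vertical stress at mid-clay: σ_v = 19.3×3.2 + 17.1×2.1 = 97.67 kPa.
Pore pressure: u = 9.81×(5.3 − 0.12) = 50.816 kPa.
Initial effective stress: σ'_0 = σ_v − u = 97.67 − 50.816 = 46.854 kPa.
Stress increase at mid-clay by the 2:1 spreading method:
Δσ ≈ qD²/(D+z)² = 117×5.6²/(5.6+5.3)² = 30.882 kPa
Final effective stress: σ'_f = σ'_0 + Δσ = 46.854 + 30.882 = 77.736 kPa.
Normally consolidated clay, so the full stress increment lies on the virgin compression line:
S_c = C_c·H/(1+e₀)·log₁₀(σ'_f/σ'_0) = 0.19×4.2/(1+0.91)×log₁₀(77.736/46.854)
    = 0.4178 × 0.21988 = 0.09187 m

S_c ≈ 91.9 mm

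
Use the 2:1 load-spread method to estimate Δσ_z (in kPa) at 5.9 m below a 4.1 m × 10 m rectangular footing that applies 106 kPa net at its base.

Δσ_z ≈ 27.3 kPa

By the 2:1 method the load spreads at 1 horizontal : 2 vertical, so at depth z the loaded area has grown by z in each plan dimension:
Δσ = qBL/((B+z)(L+z)) = 106×4.1×10/((4.1+5.9)(10+5.9)) = 27.333 kPa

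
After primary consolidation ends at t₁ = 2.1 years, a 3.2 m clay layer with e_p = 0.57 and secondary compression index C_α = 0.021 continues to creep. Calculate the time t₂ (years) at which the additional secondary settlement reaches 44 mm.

t₂ ≈ 22.4 years

S_s = C_α·H/(1+e_p)·log₁₀(t₂/t₁) ⇒ log₁₀(t₂/t₁) = S_s·(1+e_p)/(C_α·H).
log₁₀(t₂/t₁) = 0.044 × (1+0.57) / (0.021×3.2) = 1.028
t₂ = t₁ × 10^1.028 = 2.1 × 10.67 = 22.4 years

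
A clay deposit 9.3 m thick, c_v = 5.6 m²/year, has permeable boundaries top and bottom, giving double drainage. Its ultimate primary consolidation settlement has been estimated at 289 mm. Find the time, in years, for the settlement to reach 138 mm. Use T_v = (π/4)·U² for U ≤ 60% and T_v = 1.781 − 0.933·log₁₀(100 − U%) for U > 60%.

Drainage path length: H_d = H/2 = 4.65 m (double drainage).
U = S(t)/S_ult = 138/289 = 0.4775.
U ≤ 60%: T_v = (π/4)·U² = (π/4)×0.47751² = 0.17908.
t = T_v·H_d²/c_v = 0.17908×4.65²/5.6 = 0.6915 years.

t ≈ 0.691 years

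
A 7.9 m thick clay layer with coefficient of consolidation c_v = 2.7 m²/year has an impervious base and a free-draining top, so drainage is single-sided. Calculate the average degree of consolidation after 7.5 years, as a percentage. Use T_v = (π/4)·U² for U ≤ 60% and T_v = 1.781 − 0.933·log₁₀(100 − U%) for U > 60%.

U ≈ 63.6 %

Drainage path length: H_d = H = 7.9 m (single drainage).
T_v = c_v·t/H_d² = 2.7×7.5/7.9² = 0.32447.
T_v = 0.32447 corresponds to the U > 60% branch:
U = 1 − 10^((1.781 − T_v)/0.933)/100 = 0.636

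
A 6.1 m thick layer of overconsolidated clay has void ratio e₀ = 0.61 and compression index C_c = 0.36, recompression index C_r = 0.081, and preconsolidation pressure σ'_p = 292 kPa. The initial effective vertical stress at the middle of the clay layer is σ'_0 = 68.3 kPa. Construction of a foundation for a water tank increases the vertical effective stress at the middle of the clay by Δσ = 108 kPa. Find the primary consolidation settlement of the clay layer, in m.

S_c ≈ 0.126 m

Final effective stress: σ'_f = 68.3 + 108 = 176.3 kPa.
σ'_f = 176.3 ≤ σ'_p = 292 kPa, so the clay remains overconsolidated and only the recompression index applies:
S_c = C_r·H/(1+e₀)·log₁₀(σ'_f/σ'_0) = 0.081×6.1/1.61×log₁₀(176.3/68.3)
    = 0.30689 × 0.41183 = 0.1264 m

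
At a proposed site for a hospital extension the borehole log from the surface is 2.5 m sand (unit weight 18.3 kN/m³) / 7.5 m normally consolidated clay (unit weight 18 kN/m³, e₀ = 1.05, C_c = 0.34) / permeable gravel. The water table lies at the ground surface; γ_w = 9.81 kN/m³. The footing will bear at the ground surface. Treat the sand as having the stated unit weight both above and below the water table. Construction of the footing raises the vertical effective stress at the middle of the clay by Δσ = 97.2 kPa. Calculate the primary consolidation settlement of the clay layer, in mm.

S_c ≈ 570 mm

Mid-depth of clay below the ground surface: z = 2.5 + 7.5/2 = 6.25 m.
Total vertical stress at mid-clay: σ_v = 18.3×2.5 + 18×3.75 = 113.25 kPa.
Pore pressure: u = 9.81×(6.25 − 0) = 61.312 kPa.
Initial effective stress: σ'_0 = σ_v − u = 113.25 − 61.312 = 51.938 kPa.
Final effective stress: σ'_f = σ'_0 + Δσ = 51.938 + 97.2 = 149.14 kPa.
Normally consolidated clay, so the full stress increment lies on the virgin compression line:
S_c = C_c·H/(1+e₀)·log₁₀(σ'_f/σ'_0) = 0.34×7.5/(1+1.05)×log₁₀(149.14/51.938)
    = 1.2439 × 0.45811 = 0.5698 m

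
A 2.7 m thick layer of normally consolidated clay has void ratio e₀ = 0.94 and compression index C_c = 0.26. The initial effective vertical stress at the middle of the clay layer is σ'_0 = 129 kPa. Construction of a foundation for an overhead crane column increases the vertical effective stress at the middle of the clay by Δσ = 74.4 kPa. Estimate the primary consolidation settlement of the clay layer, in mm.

Final effective stress: σ'_f = σ'_0 + Δσ = 129 + 74.4 = 203.4 kPa.
Normally consolidated clay, so the full stress increment lies on the virgin compression line:
S_c = C_c·H/(1+e₀)·log₁₀(σ'_f/σ'_0) = 0.26×2.7/(1+0.94)×log₁₀(203.4/129)
    = 0.36186 × 0.19776 = 0.07156 m

S_c ≈ 71.6 mm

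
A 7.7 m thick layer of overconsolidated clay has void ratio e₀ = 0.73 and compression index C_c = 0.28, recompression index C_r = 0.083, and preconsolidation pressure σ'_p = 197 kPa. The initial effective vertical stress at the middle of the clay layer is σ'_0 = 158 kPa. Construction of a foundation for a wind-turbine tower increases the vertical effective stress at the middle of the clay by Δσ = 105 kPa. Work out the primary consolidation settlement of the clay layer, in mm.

Final effective stress: σ'_f = 158 + 105 = 263 kPa.
σ'_f = 263 > σ'_p = 197 kPa, so the stress path crosses the preconsolidation pressure — recompression up to σ'_p, then virgin compression beyond:
S_c = H/(1+e₀)·[C_r·log₁₀(σ'_p/σ'_0) + C_c·log₁₀(σ'_f/σ'_p)]
    = 7.7/1.73 × [0.083×log₁₀(197/158) + 0.28×log₁₀(263/197)]
    = 4.4509 × [0.0079522 + 0.035137] = 0.1918 m

S_c ≈ 192 mm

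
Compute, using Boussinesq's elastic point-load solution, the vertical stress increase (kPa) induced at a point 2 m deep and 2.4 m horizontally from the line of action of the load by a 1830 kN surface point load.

Boussinesq vertical stress below a point load on an elastic half-space:
Δσ_z = 3P/(2πz²) · [1 + (r/z)²]^(−5/2)
r/z = 2.4/2 = 1.2; [1+(r/z)²]^(−5/2) = 0.10753.
Δσ_z = 3×1830/(2π×2²) × 0.10753 = 218.44 × 0.10753 = 23.49 kPa

Δσ_z ≈ 23.5 kPa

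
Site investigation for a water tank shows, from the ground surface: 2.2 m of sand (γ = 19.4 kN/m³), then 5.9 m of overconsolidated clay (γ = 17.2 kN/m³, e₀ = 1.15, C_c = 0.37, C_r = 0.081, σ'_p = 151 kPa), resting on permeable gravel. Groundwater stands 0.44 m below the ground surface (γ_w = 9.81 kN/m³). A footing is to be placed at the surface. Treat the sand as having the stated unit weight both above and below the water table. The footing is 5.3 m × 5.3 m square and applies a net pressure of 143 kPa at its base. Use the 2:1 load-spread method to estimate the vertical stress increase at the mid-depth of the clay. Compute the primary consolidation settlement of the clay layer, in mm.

S_c ≈ 55.6 mm

Mid-depth of clay below the ground surface: z = 2.2 + 5.9/2 = 5.15 m.
Total vertical stress at mid-clay: σ_v = 19.4×2.2 + 17.2×2.95 = 93.42 kPa.
Pore pressure: u = 9.81×(5.15 − 0.44) = 46.205 kPa.
Initial effective stress: σ'_0 = σ_v − u = 93.42 − 46.205 = 47.215 kPa.
Stress increase at mid-clay by the 2:1 spreading method:
Δσ = qBL/((B+z)(L+z)) = 143×5.3×5.3/((5.3+5.15)(5.3+5.15)) = 36.784 kPa
Final effective stress: σ'_f = 47.215 + 36.784 = 83.999 kPa.
σ'_f = 83.999 ≤ σ'_p = 151 kPa, so the clay remains overconsolidated and only the recompression index applies:
S_c = C_r·H/(1+e₀)·log₁₀(σ'_f/σ'_0) = 0.081×5.9/2.15×log₁₀(83.999/47.215)
    = 0.22228 × 0.25019 = 0.05561 m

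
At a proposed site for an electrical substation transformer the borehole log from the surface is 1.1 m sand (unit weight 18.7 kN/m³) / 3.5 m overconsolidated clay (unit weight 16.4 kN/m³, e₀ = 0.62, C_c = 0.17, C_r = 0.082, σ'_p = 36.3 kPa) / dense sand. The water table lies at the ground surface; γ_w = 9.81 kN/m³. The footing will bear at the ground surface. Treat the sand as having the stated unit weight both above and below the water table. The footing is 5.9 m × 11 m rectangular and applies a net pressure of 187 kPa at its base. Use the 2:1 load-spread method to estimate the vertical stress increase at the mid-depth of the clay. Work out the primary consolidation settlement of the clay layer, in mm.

Mid-depth of clay below the ground surface: z = 1.1 + 3.5/2 = 2.85 m.
Total vertical stress at mid-clay: σ_v = 18.7×1.1 + 16.4×1.75 = 49.27 kPa.
Pore pressure: u = 9.81×(2.85 − 0) = 27.959 kPa.
Initial effective stress: σ'_0 = σ_v − u = 49.27 − 27.959 = 21.311 kPa.
Stress increase at mid-clay by the 2:1 spreading method:
Δσ = qBL/((B+z)(L+z)) = 187×5.9×11/((5.9+2.85)(11+2.85)) = 100.14 kPa
Final effective stress: σ'_f = 21.311 + 100.14 = 121.45 kPa.
σ'_f = 121.45 > σ'_p = 36.3 kPa, so the stress path crosses the preconsolidation pressure — recompression up to σ'_p, then virgin compression beyond:
S_c = H/(1+e₀)·[C_r·log₁₀(σ'_p/σ'_0) + C_c·log₁₀(σ'_f/σ'_p)]
    = 3.5/1.62 × [0.082×log₁₀(36.3/21.311) + 0.17×log₁₀(121.45/36.3)]
    = 2.1605 × [0.018967 + 0.089163] = 0.2336 m

S_c ≈ 234 mm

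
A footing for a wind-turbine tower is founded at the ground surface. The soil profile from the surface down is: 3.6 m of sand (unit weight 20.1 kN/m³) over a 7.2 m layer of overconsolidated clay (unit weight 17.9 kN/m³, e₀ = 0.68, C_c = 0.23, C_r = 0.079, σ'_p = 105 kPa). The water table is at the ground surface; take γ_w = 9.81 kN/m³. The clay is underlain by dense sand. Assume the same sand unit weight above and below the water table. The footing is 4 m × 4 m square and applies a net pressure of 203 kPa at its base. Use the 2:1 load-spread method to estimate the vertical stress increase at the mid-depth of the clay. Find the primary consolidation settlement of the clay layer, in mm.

S_c ≈ 48.6 mm

Mid-depth of clay below the ground surface: z = 3.6 + 7.2/2 = 7.2 m.
Total vertical stress at mid-clay: σ_v = 20.1×3.6 + 17.9×3.6 = 136.8 kPa.
Pore pressure: u = 9.81×(7.2 − 0) = 70.632 kPa.
Initial effective stress: σ'_0 = σ_v − u = 136.8 − 70.632 = 66.168 kPa.
Stress increase at mid-clay by the 2:1 spreading method:
Δσ = qBL/((B+z)(L+z)) = 203×4×4/((4+7.2)(4+7.2)) = 25.893 kPa
Final effective stress: σ'_f = 66.168 + 25.893 = 92.061 kPa.
σ'_f = 92.061 ≤ σ'_p = 105 kPa, so the clay remains overconsolidated and only the recompression index applies:
S_c = C_r·H/(1+e₀)·log₁₀(σ'_f/σ'_0) = 0.079×7.2/1.68×log₁₀(92.061/66.168)
    = 0.33857 × 0.14343 = 0.04856 m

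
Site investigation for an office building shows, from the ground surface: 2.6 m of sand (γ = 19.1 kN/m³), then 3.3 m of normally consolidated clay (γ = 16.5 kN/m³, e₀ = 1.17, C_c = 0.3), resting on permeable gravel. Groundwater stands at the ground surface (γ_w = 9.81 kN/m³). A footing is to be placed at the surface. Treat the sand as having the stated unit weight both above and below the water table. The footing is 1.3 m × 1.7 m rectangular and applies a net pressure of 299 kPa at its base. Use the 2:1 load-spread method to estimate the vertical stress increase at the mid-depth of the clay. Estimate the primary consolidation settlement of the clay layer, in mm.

S_c ≈ 89.2 mm

Mid-depth of clay below the ground surface: z = 2.6 + 3.3/2 = 4.25 m.
Total vertical stress at mid-clay: σ_v = 19.1×2.6 + 16.5×1.65 = 76.885 kPa.
Pore pressure: u = 9.81×(4.25 − 0) = 41.693 kPa.
Initial effective stress: σ'_0 = σ_v − u = 76.885 − 41.693 = 35.192 kPa.
Stress increase at mid-clay by the 2:1 spreading method:
Δσ = qBL/((B+z)(L+z)) = 299×1.3×1.7/((1.3+4.25)(1.7+4.25)) = 20.01 kPa
Final effective stress: σ'_f = σ'_0 + Δσ = 35.192 + 20.01 = 55.202 kPa.
Normally consolidated clay, so the full stress increment lies on the virgin compression line:
S_c = C_c·H/(1+e₀)·log₁₀(σ'_f/σ'_0) = 0.3×3.3/(1+1.17)×log₁₀(55.202/35.192)
    = 0.45622 × 0.19551 = 0.0892 m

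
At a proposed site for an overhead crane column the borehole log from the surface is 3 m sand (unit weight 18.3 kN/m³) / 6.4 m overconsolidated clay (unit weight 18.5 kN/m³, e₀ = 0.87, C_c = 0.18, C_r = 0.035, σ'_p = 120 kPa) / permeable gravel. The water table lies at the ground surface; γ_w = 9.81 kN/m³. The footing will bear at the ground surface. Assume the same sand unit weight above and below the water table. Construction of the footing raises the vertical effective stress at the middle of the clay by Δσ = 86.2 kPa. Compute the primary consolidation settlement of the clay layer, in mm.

S_c ≈ 82.5 mm

Mid-depth of clay below the ground surface: z = 3 + 6.4/2 = 6.2 m.
Total vertical stress at mid-clay: σ_v = 18.3×3 + 18.5×3.2 = 114.1 kPa.
Pore pressure: u = 9.81×(6.2 − 0) = 60.822 kPa.
Initial effective stress: σ'_0 = σ_v − u = 114.1 − 60.822 = 53.278 kPa.
Final effective stress: σ'_f = 53.278 + 86.2 = 139.48 kPa.
σ'_f = 139.48 > σ'_p = 120 kPa, so the stress path crosses the preconsolidation pressure — recompression up to σ'_p, then virgin compression beyond:
S_c = H/(1+e₀)·[C_r·log₁₀(σ'_p/σ'_0) + C_c·log₁₀(σ'_f/σ'_p)]
    = 6.4/1.87 × [0.035×log₁₀(120/53.278) + 0.18×log₁₀(139.48/120)]
    = 3.4225 × [0.012342 + 0.01176] = 0.08249 m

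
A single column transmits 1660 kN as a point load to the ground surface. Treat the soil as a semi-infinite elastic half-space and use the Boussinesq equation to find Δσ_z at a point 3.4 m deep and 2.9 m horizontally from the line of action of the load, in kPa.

Δσ_z ≈ 17.5 kPa

Boussinesq vertical stress below a point load on an elastic half-space:
Δσ_z = 3P/(2πz²) · [1 + (r/z)²]^(−5/2)
r/z = 2.9/3.4 = 0.85294; [1+(r/z)²]^(−5/2) = 0.25495.
Δσ_z = 3×1660/(2π×3.4²) × 0.25495 = 68.563 × 0.25495 = 17.48 kPa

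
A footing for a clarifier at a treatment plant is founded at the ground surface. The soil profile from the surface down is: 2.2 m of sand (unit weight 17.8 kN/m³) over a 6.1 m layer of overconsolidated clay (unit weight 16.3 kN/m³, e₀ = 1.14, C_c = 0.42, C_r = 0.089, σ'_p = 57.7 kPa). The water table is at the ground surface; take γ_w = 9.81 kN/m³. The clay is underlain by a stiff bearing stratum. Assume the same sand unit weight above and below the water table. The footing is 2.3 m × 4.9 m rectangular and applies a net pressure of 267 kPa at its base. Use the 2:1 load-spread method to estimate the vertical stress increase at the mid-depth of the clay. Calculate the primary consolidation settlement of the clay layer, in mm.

S_c ≈ 195 mm

Mid-depth of clay below the ground surface: z = 2.2 + 6.1/2 = 5.25 m.
Total vertical stress at mid-clay: σ_v = 17.8×2.2 + 16.3×3.05 = 88.875 kPa.
Pore pressure: u = 9.81×(5.25 − 0) = 51.503 kPa.
Initial effective stress: σ'_0 = σ_v − u = 88.875 − 51.503 = 37.372 kPa.
Stress increase at mid-clay by the 2:1 spreading method:
Δσ = qBL/((B+z)(L+z)) = 267×2.3×4.9/((2.3+5.25)(4.9+5.25)) = 39.266 kPa
Final effective stress: σ'_f = 37.372 + 39.266 = 76.638 kPa.
σ'_f = 76.638 > σ'_p = 57.7 kPa, so the stress path crosses the preconsolidation pressure — recompression up to σ'_p, then virgin compression beyond:
S_c = H/(1+e₀)·[C_r·log₁₀(σ'_p/σ'_0) + C_c·log₁₀(σ'_f/σ'_p)]
    = 6.1/2.14 × [0.089×log₁₀(57.7/37.372) + 0.42×log₁₀(76.638/57.7)]
    = 2.8505 × [0.016788 + 0.051773] = 0.1954 m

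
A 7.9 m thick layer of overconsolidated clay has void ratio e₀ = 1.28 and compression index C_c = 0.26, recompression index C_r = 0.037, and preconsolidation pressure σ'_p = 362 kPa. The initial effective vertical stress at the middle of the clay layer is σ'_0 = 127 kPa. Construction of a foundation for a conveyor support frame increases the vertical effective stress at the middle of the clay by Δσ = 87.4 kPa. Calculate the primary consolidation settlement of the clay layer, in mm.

Final effective stress: σ'_f = 127 + 87.4 = 214.4 kPa.
σ'_f = 214.4 ≤ σ'_p = 362 kPa, so the clay remains overconsolidated and only the recompression index applies:
S_c = C_r·H/(1+e₀)·log₁₀(σ'_f/σ'_0) = 0.037×7.9/2.28×log₁₀(214.4/127)
    = 0.1282 × 0.22742 = 0.02916 m

S_c ≈ 29.2 mm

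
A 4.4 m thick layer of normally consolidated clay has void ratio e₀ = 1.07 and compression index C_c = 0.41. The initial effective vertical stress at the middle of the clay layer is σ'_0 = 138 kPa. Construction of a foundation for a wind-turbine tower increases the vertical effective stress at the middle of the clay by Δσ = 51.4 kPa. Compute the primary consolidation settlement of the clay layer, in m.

Final effective stress: σ'_f = σ'_0 + Δσ = 138 + 51.4 = 189.4 kPa.
Normally consolidated clay, so the full stress increment lies on the virgin compression line:
S_c = C_c·H/(1+e₀)·log₁₀(σ'_f/σ'_0) = 0.41×4.4/(1+1.07)×log₁₀(189.4/138)
    = 0.8715 × 0.1375 = 0.1198 m

S_c ≈ 0.12 m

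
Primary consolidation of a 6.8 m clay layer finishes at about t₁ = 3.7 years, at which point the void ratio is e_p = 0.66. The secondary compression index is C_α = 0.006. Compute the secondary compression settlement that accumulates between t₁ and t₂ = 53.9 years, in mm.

Secondary compression: S_s = C_α·H/(1+e_p)·log₁₀(t₂/t₁)
S_s = 0.006×6.8/(1+0.66)×log₁₀(53.9/3.7)
    = 0.02458 × 1.163 = 0.02859 m

S_s ≈ 28.6 mm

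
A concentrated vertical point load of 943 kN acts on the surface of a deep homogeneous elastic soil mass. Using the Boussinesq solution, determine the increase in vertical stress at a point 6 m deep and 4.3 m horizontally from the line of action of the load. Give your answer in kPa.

Δσ_z ≈ 4.44 kPa

Boussinesq vertical stress below a point load on an elastic half-space:
Δσ_z = 3P/(2πz²) · [1 + (r/z)²]^(−5/2)
r/z = 4.3/6 = 0.71667; [1+(r/z)²]^(−5/2) = 0.35478.
Δσ_z = 3×943/(2π×6²) × 0.35478 = 12.507 × 0.35478 = 4.437 kPa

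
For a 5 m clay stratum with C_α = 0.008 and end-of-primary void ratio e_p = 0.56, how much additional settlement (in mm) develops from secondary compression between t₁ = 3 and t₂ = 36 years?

S_s ≈ 27.7 mm

Secondary compression: S_s = C_α·H/(1+e_p)·log₁₀(t₂/t₁)
S_s = 0.008×5/(1+0.56)×log₁₀(36/3)
    = 0.02564 × 1.079 = 0.02767 m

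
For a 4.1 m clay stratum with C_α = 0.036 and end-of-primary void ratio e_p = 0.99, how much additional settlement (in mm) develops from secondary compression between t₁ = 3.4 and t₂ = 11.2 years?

S_s ≈ 38.4 mm

Secondary compression: S_s = C_α·H/(1+e_p)·log₁₀(t₂/t₁)
S_s = 0.036×4.1/(1+0.99)×log₁₀(11.2/3.4)
    = 0.07417 × 0.5177 = 0.0384 m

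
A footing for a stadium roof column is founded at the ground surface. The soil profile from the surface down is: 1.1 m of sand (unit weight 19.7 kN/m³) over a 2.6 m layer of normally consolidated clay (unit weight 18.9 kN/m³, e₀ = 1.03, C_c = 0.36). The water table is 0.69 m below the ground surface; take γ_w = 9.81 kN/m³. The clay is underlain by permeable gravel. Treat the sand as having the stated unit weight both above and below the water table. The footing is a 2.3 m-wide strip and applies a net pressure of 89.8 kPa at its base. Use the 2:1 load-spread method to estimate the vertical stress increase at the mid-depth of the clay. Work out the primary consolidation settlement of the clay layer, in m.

S_c ≈ 0.183 m

Mid-depth of clay below the ground surface: z = 1.1 + 2.6/2 = 2.4 m.
Total vertical stress at mid-clay: σ_v = 19.7×1.1 + 18.9×1.3 = 46.24 kPa.
Pore pressure: u = 9.81×(2.4 − 0.69) = 16.775 kPa.
Initial effective stress: σ'_0 = σ_v − u = 46.24 − 16.775 = 29.465 kPa.
Stress increase at mid-clay by the 2:1 spreading method:
Δσ = qB/(B+z) = 89.8×2.3/(2.3+2.4) = 43.945 kPa
Final effective stress: σ'_f = σ'_0 + Δσ = 29.465 + 43.945 = 73.41 kPa.
Normally consolidated clay, so the full stress increment lies on the virgin compression line:
S_c = C_c·H/(1+e₀)·log₁₀(σ'_f/σ'_0) = 0.36×2.6/(1+1.03)×log₁₀(73.41/29.465)
    = 0.46108 × 0.39645 = 0.1828 m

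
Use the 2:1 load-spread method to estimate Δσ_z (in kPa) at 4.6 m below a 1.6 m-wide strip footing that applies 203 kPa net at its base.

Δσ_z ≈ 52.4 kPa

By the 2:1 method the load spreads at 1 horizontal : 2 vertical, so at depth z the loaded area has grown by z in each plan dimension:
Δσ = qB/(B+z) = 203×1.6/(1.6+4.6) = 52.387 kPa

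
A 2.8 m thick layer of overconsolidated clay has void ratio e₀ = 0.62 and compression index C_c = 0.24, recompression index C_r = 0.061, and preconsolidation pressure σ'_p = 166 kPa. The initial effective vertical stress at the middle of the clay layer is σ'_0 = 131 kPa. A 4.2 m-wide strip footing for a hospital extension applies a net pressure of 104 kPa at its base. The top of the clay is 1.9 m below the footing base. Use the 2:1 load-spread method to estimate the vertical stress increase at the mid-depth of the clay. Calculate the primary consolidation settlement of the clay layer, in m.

S_c ≈ 0.0344 m

Mid-depth of clay below the footing base: z = 1.9 + 2.8/2 = 3.3 m.
Stress increase at mid-clay by the 2:1 spreading method:
Δσ = qB/(B+z) = 104×4.2/(4.2+3.3) = 58.24 kPa
Final effective stress: σ'_f = 131 + 58.24 = 189.24 kPa.
σ'_f = 189.24 > σ'_p = 166 kPa, so the stress path crosses the preconsolidation pressure — recompression up to σ'_p, then virgin compression beyond:
S_c = H/(1+e₀)·[C_r·log₁₀(σ'_p/σ'_0) + C_c·log₁₀(σ'_f/σ'_p)]
    = 2.8/1.62 × [0.061×log₁₀(166/131) + 0.24×log₁₀(189.24/166)]
    = 1.7284 × [0.006273 + 0.013657] = 0.03445 m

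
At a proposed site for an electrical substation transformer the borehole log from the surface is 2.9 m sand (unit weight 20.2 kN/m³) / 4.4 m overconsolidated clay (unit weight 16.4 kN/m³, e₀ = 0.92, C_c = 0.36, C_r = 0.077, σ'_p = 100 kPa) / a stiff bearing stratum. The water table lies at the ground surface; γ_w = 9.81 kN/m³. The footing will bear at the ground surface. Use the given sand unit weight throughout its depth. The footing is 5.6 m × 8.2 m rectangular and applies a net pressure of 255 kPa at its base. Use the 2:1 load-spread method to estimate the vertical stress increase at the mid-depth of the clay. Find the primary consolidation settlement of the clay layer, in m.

S_c ≈ 0.147 m

Mid-depth of clay below the ground surface: z = 2.9 + 4.4/2 = 5.1 m.
Total vertical stress at mid-clay: σ_v = 20.2×2.9 + 16.4×2.2 = 94.66 kPa.
Pore pressure: u = 9.81×(5.1 − 0) = 50.031 kPa.
Initial effective stress: σ'_0 = σ_v − u = 94.66 − 50.031 = 44.629 kPa.
Stress increase at mid-clay by the 2:1 spreading method:
Δσ = qBL/((B+z)(L+z)) = 255×5.6×8.2/((5.6+5.1)(8.2+5.1)) = 82.282 kPa
Final effective stress: σ'_f = 44.629 + 82.282 = 126.91 kPa.
σ'_f = 126.91 > σ'_p = 100 kPa, so the stress path crosses the preconsolidation pressure — recompression up to σ'_p, then virgin compression beyond:
S_c = H/(1+e₀)·[C_r·log₁₀(σ'_p/σ'_0) + C_c·log₁₀(σ'_f/σ'_p)]
    = 4.4/1.92 × [0.077×log₁₀(100/44.629) + 0.36×log₁₀(126.91/100)]
    = 2.2917 × [0.026979 + 0.037259] = 0.1472 m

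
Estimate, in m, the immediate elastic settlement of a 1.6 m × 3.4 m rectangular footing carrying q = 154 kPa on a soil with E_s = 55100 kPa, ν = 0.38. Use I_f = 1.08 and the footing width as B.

S_e ≈ 0.00413 m

Immediate (elastic) settlement: S_e = q·B·(1−ν²)/E_s · I_f.
S_e = 154 × 1.6 × (1 − 0.38²) / 55100 × 1.08
    = 154 × 1.6 × 0.8556 / 55100 × 1.08
    = 0.004132 m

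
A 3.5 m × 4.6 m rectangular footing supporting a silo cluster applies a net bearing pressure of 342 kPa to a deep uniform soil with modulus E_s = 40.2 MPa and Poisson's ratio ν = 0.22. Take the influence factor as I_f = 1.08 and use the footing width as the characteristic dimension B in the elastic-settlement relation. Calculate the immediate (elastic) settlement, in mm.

Immediate (elastic) settlement: S_e = q·B·(1−ν²)/E_s · I_f.
E_s = 40.2 MPa = 40200 kPa.
S_e = 342 × 3.5 × (1 − 0.22²) / 40200 × 1.08
    = 342 × 3.5 × 0.9516 / 40200 × 1.08
    = 0.0306 m = 30.6 mm

S_e ≈ 30.6 mm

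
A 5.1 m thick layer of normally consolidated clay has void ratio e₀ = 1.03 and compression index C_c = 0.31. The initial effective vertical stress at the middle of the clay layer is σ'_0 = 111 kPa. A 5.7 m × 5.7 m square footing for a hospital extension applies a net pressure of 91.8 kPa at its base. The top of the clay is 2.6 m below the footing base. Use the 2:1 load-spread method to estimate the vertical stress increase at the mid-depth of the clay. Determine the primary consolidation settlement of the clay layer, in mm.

Mid-depth of clay below the footing base: z = 2.6 + 5.1/2 = 5.15 m.
Stress increase at mid-clay by the 2:1 spreading method:
Δσ = qBL/((B+z)(L+z)) = 91.8×5.7×5.7/((5.7+5.15)(5.7+5.15)) = 25.336 kPa
Final effective stress: σ'_f = σ'_0 + Δσ = 111 + 25.336 = 136.34 kPa.
Normally consolidated clay, so the full stress increment lies on the virgin compression line:
S_c = C_c·H/(1+e₀)·log₁₀(σ'_f/σ'_0) = 0.31×5.1/(1+1.03)×log₁₀(136.34/111)
    = 0.77882 × 0.0893 = 0.06955 m

S_c ≈ 69.5 mm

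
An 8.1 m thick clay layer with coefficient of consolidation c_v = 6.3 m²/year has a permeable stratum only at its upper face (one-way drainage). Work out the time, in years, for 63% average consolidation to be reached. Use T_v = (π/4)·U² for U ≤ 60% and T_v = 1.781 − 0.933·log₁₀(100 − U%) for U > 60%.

t ≈ 3.31 years

Drainage path length: H_d = H = 8.1 m (single drainage).
U > 60%: T_v = 1.781 − 0.933·log₁₀(100 − 63) = 0.31787.
t = T_v·H_d²/c_v = 0.31787×8.1²/6.3 = 3.31 years.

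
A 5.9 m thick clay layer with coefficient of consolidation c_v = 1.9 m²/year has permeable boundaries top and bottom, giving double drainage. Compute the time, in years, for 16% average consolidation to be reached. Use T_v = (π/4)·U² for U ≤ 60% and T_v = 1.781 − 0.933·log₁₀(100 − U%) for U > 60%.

Drainage path length: H_d = H/2 = 2.95 m (double drainage).
U ≤ 60%: T_v = (π/4)·U² = (π/4)×0.16² = 0.020106.
t = T_v·H_d²/c_v = 0.020106×2.95²/1.9 = 0.09209 years.

t ≈ 0.0921 years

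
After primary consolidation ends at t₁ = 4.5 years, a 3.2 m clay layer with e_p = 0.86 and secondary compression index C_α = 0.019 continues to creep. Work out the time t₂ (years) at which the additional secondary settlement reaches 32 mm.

S_s = C_α·H/(1+e_p)·log₁₀(t₂/t₁) ⇒ log₁₀(t₂/t₁) = S_s·(1+e_p)/(C_α·H).
log₁₀(t₂/t₁) = 0.032 × (1+0.86) / (0.019×3.2) = 0.9789
t₂ = t₁ × 10^0.9789 = 4.5 × 9.527 = 42.87 years

t₂ ≈ 42.9 years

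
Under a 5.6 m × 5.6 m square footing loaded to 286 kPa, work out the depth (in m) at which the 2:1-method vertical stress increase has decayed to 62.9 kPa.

z ≈ 6.34 m

2:1 spreading — at depth z the loaded area has grown by z in each plan dimension:
qB²/(B+z)² = Δσ_z ⇒ z = B(√(q/Δσ_z) − 1) = 5.6×(√(286/62.9) − 1) = 6.341 m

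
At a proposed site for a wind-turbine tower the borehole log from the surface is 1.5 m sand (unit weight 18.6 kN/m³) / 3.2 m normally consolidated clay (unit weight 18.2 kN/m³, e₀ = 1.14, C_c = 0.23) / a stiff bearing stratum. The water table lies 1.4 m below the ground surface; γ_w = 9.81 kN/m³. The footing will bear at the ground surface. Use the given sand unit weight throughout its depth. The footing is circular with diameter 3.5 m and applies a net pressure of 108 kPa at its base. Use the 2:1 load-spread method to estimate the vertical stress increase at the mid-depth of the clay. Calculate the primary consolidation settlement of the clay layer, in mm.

Mid-depth of clay below the ground surface: z = 1.5 + 3.2/2 = 3.1 m.
Total vertical stress at mid-clay: σ_v = 18.6×1.5 + 18.2×1.6 = 57.02 kPa.
Pore pressure: u = 9.81×(3.1 − 1.4) = 16.677 kPa.
Initial effective stress: σ'_0 = σ_v − u = 57.02 − 16.677 = 40.343 kPa.
Stress increase at mid-clay by the 2:1 spreading method:
Δσ ≈ qD²/(D+z)² = 108×3.5²/(3.5+3.1)² = 30.372 kPa
Final effective stress: σ'_f = σ'_0 + Δσ = 40.343 + 30.372 = 70.715 kPa.
Normally consolidated clay, so the full stress increment lies on the virgin compression line:
S_c = C_c·H/(1+e₀)·log₁₀(σ'_f/σ'_0) = 0.23×3.2/(1+1.14)×log₁₀(70.715/40.343)
    = 0.34393 × 0.24374 = 0.08383 m

S_c ≈ 83.8 mm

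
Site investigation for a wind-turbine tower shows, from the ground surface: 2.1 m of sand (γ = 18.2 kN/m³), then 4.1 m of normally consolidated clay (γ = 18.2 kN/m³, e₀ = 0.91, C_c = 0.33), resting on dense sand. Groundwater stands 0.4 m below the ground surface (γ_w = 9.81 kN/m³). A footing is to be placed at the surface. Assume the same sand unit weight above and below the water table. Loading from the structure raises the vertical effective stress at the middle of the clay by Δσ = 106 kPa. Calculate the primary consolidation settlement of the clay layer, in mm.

S_c ≈ 405 mm

Mid-depth of clay below the ground surface: z = 2.1 + 4.1/2 = 4.15 m.
Total vertical stress at mid-clay: σ_v = 18.2×2.1 + 18.2×2.05 = 75.53 kPa.
Pore pressure: u = 9.81×(4.15 − 0.4) = 36.788 kPa.
Initial effective stress: σ'_0 = σ_v − u = 75.53 − 36.788 = 38.742 kPa.
Final effective stress: σ'_f = σ'_0 + Δσ = 38.742 + 106 = 144.74 kPa.
Normally consolidated clay, so the full stress increment lies on the virgin compression line:
S_c = C_c·H/(1+e₀)·log₁₀(σ'_f/σ'_0) = 0.33×4.1/(1+0.91)×log₁₀(144.74/38.742)
    = 0.70838 × 0.57241 = 0.4055 m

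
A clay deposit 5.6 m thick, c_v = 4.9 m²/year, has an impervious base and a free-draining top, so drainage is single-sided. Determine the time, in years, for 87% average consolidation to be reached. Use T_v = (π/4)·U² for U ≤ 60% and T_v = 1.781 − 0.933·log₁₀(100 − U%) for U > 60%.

Drainage path length: H_d = H = 5.6 m (single drainage).
U > 60%: T_v = 1.781 − 0.933·log₁₀(100 − 87) = 0.74169.
t = T_v·H_d²/c_v = 0.74169×5.6²/4.9 = 4.747 years.

t ≈ 4.75 years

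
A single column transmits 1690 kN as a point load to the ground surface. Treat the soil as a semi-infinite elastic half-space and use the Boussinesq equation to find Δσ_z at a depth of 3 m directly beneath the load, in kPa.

Boussinesq vertical stress below a point load on an elastic half-space:
Δσ_z = 3P/(2πz²) · [1 + (r/z)²]^(−5/2)
r/z = 0/3 = 0; [1+(r/z)²]^(−5/2) = 1.
Δσ_z = 3×1690/(2π×3²) × 1 = 89.657 × 1 = 89.66 kPa

Δσ_z ≈ 89.7 kPa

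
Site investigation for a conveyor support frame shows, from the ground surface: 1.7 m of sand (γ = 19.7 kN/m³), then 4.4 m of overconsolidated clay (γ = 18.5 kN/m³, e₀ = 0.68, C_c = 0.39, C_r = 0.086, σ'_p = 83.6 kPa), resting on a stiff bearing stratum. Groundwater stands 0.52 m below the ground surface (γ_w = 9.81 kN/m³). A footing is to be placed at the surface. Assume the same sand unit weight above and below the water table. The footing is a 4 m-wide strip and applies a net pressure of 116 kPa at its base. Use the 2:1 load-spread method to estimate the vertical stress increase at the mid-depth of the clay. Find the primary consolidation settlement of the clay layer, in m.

S_c ≈ 0.148 m

Mid-depth of clay below the ground surface: z = 1.7 + 4.4/2 = 3.9 m.
Total vertical stress at mid-clay: σ_v = 19.7×1.7 + 18.5×2.2 = 74.19 kPa.
Pore pressure: u = 9.81×(3.9 − 0.52) = 33.158 kPa.
Initial effective stress: σ'_0 = σ_v − u = 74.19 − 33.158 = 41.032 kPa.
Stress increase at mid-clay by the 2:1 spreading method:
Δσ = qB/(B+z) = 116×4/(4+3.9) = 58.734 kPa
Final effective stress: σ'_f = 41.032 + 58.734 = 99.766 kPa.
σ'_f = 99.766 > σ'_p = 83.6 kPa, so the stress path crosses the preconsolidation pressure — recompression up to σ'_p, then virgin compression beyond:
S_c = H/(1+e₀)·[C_r·log₁₀(σ'_p/σ'_0) + C_c·log₁₀(σ'_f/σ'_p)]
    = 4.4/1.68 × [0.086×log₁₀(83.6/41.032) + 0.39×log₁₀(99.766/83.6)]
    = 2.619 × [0.026581 + 0.029943] = 0.148 m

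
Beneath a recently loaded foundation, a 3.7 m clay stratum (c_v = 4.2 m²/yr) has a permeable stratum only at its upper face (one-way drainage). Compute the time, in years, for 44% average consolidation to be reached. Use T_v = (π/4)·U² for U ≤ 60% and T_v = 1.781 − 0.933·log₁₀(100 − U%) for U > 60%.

t ≈ 0.496 years

Drainage path length: H_d = H = 3.7 m (single drainage).
U ≤ 60%: T_v = (π/4)·U² = (π/4)×0.44² = 0.15205.
t = T_v·H_d²/c_v = 0.15205×3.7²/4.2 = 0.4956 years.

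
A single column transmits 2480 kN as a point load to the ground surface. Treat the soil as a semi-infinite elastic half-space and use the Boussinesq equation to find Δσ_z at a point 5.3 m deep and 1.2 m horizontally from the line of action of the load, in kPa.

Δσ_z ≈ 37.2 kPa

Boussinesq vertical stress below a point load on an elastic half-space:
Δσ_z = 3P/(2πz²) · [1 + (r/z)²]^(−5/2)
r/z = 1.2/5.3 = 0.22642; [1+(r/z)²]^(−5/2) = 0.88251.
Δσ_z = 3×2480/(2π×5.3²) × 0.88251 = 42.154 × 0.88251 = 37.2 kPa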